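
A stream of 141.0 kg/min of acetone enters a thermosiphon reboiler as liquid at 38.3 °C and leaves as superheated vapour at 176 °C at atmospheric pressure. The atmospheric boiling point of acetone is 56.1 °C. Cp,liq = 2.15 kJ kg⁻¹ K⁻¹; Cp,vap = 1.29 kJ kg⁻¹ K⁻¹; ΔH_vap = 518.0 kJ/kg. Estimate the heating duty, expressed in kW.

Q = 1670 kW

liquid 38.3→56.1 °C: 38.27 kJ/kg
vaporisation at 56.1 °C: 518 kJ/kg
vapour 56.1→176 °C: 154.67 kJ/kg
Δh = 38.27 + 518 + 154.67 = 710.94 kJ/kg
Q = ṁ·Δh = 141.0 kg/min × 710.94 kJ/kg = 100240 kJ/min
|Q| = 1670.7 kW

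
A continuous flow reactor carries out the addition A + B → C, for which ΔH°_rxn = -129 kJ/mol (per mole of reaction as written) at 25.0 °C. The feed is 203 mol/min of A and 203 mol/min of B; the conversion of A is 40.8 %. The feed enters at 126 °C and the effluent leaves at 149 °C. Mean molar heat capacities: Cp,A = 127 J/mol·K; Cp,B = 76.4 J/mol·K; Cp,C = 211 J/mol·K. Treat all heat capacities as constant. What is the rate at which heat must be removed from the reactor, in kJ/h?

Q_out = 579000 kJ/h

Extent of reaction ξ = 0.408 × 203 = 82.824 mol/min
Reaction term: ξ·ΔH°_rxn = 82.824 × -129 = -10684 kJ/min
Sensible, feed 126→25 °C: -4170.3 kJ/min
Outlet flows (mol/min): A 120.18, B 120.18, C 82.824
Sensible, products 25→149 °C: 5198 kJ/min
Q = ΔH = -9656.6 kJ/min = -160.94 kW
Heat removed = 579390 kJ/h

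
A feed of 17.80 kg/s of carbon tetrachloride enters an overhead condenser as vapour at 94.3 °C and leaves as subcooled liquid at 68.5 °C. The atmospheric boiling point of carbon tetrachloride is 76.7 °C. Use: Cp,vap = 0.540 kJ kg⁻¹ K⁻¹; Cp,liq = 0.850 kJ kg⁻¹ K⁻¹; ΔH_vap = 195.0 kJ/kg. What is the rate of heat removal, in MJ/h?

vapour 94.3→76.7 °C: -9.504 kJ/kg
condensation at 76.7 °C: -195 kJ/kg
liquid 76.7→68.5 °C: -6.97 kJ/kg
Δh = -9.504 + -195 + -6.97 = -211.47 kJ/kg
Q = ṁ·Δh = 17.80 kg/s × -211.47 kJ/kg = -3764.2 kJ/s
|Q| = 3764.2 kW = 13551 MJ/h

Q_c = 13600 MJ/h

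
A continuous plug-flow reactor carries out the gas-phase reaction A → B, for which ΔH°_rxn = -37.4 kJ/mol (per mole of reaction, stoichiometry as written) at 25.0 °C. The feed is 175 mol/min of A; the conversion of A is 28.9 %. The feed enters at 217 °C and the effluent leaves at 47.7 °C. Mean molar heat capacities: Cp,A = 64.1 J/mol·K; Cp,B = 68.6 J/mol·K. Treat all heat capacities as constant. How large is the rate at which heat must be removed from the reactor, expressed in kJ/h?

Extent of reaction ξ = 0.289 × 175 = 50.575 mol/min
Reaction term: ξ·ΔH°_rxn = 50.575 × -37.4 = -1891.5 kJ/min
Sensible, feed 217→25 °C: -2153.8 kJ/min
Outlet flows (mol/min): A 124.43, B 50.575
Sensible, products 25→47.7 °C: 259.8 kJ/min
Q = ΔH = -3785.5 kJ/min = -63.091 kW
Heat removed = 227130 kJ/h

Q_out = 227000 kJ/h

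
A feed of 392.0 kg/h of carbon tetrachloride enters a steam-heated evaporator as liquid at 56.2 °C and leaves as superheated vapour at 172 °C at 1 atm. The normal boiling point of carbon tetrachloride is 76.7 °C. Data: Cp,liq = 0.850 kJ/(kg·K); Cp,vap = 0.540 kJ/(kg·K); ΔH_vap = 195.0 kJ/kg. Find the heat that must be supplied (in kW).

Q = 28.7 kW

liquid 56.2→76.7 °C: 17.425 kJ/kg
vaporisation at 76.7 °C: 195 kJ/kg
vapour 76.7→172 °C: 51.462 kJ/kg
Δh = 17.425 + 195 + 51.462 = 263.89 kJ/kg
Q = ṁ·Δh = 392.0 kg/h × 263.89 kJ/kg = 103440 kJ/h
|Q| = 28.734 kW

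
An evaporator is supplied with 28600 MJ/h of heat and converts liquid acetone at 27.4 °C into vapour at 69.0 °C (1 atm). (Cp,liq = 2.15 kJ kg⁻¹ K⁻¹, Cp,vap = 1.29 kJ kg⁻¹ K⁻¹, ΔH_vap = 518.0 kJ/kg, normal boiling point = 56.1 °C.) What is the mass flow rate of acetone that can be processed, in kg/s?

Δh = 2.15×(56.1−27.4) + 518.0 + 1.29×(69.0−56.1) = 596.35 kJ/kg
Q = 28600 MJ/h = 7944.4 kJ/s = 7944.4 kJ/s
ṁ = Q/Δh = 7944.4 / 596.35 = 13.322 kg/s

ṁ = 13.3 kg/s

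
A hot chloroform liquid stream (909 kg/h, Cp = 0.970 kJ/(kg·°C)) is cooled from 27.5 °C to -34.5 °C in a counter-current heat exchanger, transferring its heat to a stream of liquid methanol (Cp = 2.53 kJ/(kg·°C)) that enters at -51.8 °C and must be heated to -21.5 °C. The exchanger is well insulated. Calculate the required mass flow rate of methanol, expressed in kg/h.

Heat released by hot stream: Q = 909 × 0.970 × (27.5 − -34.5) = 54667 kJ/h
Energy balance on cold side (adiabatic exchanger): Q = ṁ_c·Cp_c·(T_c,out − T_c,in)
ṁ_c = 54667 / [2.53 × (-21.5 − -51.8)] = 713.12 kg/h

ṁ_c = 713 kg/h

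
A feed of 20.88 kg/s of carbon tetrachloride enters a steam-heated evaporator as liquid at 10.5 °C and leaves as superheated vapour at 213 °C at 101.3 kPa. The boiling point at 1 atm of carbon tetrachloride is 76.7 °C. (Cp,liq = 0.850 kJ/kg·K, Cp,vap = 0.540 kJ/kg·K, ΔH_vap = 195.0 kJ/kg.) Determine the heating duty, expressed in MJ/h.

liquid 10.5→76.7 °C: 56.27 kJ/kg
vaporisation at 76.7 °C: 195 kJ/kg
vapour 76.7→213 °C: 73.602 kJ/kg
Δh = 56.27 + 195 + 73.602 = 324.87 kJ/kg
Q = ṁ·Δh = 20.88 kg/s × 324.87 kJ/kg = 6783.3 kJ/s
|Q| = 6783.3 kW = 24420 MJ/h

Q = 24400 MJ/h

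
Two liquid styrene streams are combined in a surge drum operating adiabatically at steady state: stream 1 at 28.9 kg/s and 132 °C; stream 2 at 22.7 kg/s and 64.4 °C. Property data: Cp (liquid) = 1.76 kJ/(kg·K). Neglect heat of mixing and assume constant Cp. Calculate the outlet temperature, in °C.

No heat crosses the boundary, so H_out = H_in.
T_out = Σ ṁᵢCp,ᵢTᵢ / Σ ṁᵢCp,ᵢ
      = 9287 / 90.816 = 102.26 °C

T_out = 102 °C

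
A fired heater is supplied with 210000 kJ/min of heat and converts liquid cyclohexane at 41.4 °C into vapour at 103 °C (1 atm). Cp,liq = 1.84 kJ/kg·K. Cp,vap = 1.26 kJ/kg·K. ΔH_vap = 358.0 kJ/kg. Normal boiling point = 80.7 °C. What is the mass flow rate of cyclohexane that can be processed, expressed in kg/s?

Δh = 1.84×(80.7−41.4) + 358.0 + 1.26×(103−80.7) = 458.41 kJ/kg
Q = 210000 kJ/min = 3500 kJ/s = 3500 kJ/s
ṁ = Q/Δh = 3500 / 458.41 = 7.6351 kg/s

ṁ = 7.64 kg/s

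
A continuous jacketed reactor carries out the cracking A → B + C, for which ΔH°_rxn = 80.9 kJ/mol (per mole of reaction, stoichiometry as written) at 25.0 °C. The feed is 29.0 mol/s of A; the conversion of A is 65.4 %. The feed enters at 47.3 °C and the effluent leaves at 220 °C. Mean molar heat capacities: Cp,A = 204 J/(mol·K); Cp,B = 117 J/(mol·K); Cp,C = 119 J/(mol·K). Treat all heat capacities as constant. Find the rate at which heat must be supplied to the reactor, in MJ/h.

Q_in = 9630 MJ/h

Extent of reaction ξ = 0.654 × 29.0 = 18.966 mol/s
Reaction term: ξ·ΔH°_rxn = 18.966 × 80.9 = 1534.3 kJ/s
Sensible, feed 47.3→25 °C: -131.93 kJ/s
Outlet flows (mol/s): A 10.034, B 18.966, C 18.966
Sensible, products 25→220 °C: 1272 kJ/s
Q = ΔH = 2674.4 kJ/s = 2674.4 kW
Heat supplied = 9627.8 MJ/h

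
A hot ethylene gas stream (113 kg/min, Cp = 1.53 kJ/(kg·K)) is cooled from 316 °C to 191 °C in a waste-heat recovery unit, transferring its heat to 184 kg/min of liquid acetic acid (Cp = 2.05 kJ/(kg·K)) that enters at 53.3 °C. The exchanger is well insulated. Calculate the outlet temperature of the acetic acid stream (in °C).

Heat released by hot stream: Q = 113 × 1.53 × (316 − 191) = 21611 kJ/min
Energy balance on cold side (adiabatic exchanger): Q = ṁ_c·Cp_c·(T_c,out − T_c,in)
T_c,out = 53.3 + 21611/(184 × 2.05) = 110.59 °C

T_c,out = 111 °C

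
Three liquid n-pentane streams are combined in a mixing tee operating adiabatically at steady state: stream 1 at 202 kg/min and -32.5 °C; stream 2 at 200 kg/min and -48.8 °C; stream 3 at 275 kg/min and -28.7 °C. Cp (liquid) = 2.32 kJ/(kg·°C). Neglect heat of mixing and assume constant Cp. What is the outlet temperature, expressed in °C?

T_out = -35.8 °C

No heat crosses the boundary, so H_out = H_in.
T_out = Σ ṁᵢCp,ᵢTᵢ / Σ ṁᵢCp,ᵢ
      = -56185 / 1570.6 = -35.772 °C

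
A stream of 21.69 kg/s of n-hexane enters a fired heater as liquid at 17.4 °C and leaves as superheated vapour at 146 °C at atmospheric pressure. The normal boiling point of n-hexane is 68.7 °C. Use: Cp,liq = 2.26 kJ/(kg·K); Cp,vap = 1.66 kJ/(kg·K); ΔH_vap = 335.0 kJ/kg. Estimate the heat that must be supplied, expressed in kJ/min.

Q = 754000 kJ/min

liquid 17.4→68.7 °C: 115.94 kJ/kg
vaporisation at 68.7 °C: 335 kJ/kg
vapour 68.7→146 °C: 128.32 kJ/kg
Δh = 115.94 + 335 + 128.32 = 579.26 kJ/kg
Q = ṁ·Δh = 21.69 kg/s × 579.26 kJ/kg = 12564 kJ/s
|Q| = 12564 kW = 753840 kJ/min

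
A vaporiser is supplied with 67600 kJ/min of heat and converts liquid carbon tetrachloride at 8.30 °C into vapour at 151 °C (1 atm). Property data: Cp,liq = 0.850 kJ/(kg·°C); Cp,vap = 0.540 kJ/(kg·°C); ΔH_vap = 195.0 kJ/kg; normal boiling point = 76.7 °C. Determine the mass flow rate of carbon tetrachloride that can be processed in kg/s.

Δh = 0.850×(76.7−8.30) + 195.0 + 0.540×(151−76.7) = 293.26 kJ/kg
Q = 67600 kJ/min = 1126.7 kJ/s = 1126.7 kJ/s
ṁ = Q/Δh = 1126.7 / 293.26 = 3.8418 kg/s

ṁ = 3.84 kg/s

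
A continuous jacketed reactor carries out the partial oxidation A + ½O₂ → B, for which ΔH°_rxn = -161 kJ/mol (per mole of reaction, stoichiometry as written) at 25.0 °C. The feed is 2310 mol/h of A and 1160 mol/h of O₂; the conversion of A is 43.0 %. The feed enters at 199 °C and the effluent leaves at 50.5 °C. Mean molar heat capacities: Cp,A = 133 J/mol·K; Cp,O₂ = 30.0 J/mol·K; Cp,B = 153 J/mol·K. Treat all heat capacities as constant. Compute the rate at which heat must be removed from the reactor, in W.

Extent of reaction ξ = 0.430 × 2310 = 993.3 mol/h
Reaction term: ξ·ΔH°_rxn = 993.3 × -161 = -159920 kJ/h
Sensible, feed 199→25 °C: -59513 kJ/h
Outlet flows (mol/h): A 1316.7, O₂ 663.35, B 993.3
Sensible, products 25→50.5 °C: 8848.4 kJ/h
Q = ΔH = -210590 kJ/h = -58.496 kW
Heat removed = 58496 W

Q_out = 58500 W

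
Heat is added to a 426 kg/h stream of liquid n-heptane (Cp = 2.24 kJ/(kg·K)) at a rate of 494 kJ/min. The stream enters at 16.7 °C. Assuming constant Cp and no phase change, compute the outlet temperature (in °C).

Q = 494 kJ/min = 29640 kJ/h
ΔT = Q/(ṁ·Cp) = 29640/(426×2.24) = 31.061 K
T_out = 16.7 + 31.061 = 47.761 °C

T_out = 47.8 °C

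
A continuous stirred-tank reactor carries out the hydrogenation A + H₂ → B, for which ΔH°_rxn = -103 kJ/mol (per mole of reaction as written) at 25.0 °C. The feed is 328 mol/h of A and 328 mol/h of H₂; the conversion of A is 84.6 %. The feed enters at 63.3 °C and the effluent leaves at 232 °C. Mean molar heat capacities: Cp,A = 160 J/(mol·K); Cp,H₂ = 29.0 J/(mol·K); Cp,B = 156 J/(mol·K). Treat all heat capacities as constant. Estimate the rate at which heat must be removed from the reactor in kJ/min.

Extent of reaction ξ = 0.846 × 328 = 277.49 mol/h
Reaction term: ξ·ΔH°_rxn = 277.49 × -103 = -28581 kJ/h
Sensible, feed 63.3→25 °C: -2374.3 kJ/h
Outlet flows (mol/h): A 50.512, H₂ 50.512, B 277.49
Sensible, products 25→232 °C: 10937 kJ/h
Q = ΔH = -20019 kJ/h = -5.5608 kW
Heat removed = 333.65 kJ/min

Q_out = 334 kJ/min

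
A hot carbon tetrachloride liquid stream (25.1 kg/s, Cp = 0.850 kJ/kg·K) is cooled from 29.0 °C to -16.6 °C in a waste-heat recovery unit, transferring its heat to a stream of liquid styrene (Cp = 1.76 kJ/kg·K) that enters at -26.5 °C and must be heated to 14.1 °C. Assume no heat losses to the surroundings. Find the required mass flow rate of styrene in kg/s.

Heat released by hot stream: Q = 25.1 × 0.850 × (29.0 − -16.6) = 972.88 kJ/s
Energy balance on cold side (adiabatic exchanger): Q = ṁ_c·Cp_c·(T_c,out − T_c,in)
ṁ_c = 972.88 / [1.76 × (14.1 − -26.5)] = 13.615 kg/s

ṁ_c = 13.6 kg/s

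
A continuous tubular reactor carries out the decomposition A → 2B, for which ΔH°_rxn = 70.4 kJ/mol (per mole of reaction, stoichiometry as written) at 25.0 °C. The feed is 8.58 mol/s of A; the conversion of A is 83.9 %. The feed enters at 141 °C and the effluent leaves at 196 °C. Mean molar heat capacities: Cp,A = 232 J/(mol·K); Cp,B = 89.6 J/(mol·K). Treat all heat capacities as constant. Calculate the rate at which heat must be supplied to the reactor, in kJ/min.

Q_in = 33100 kJ/min

Extent of reaction ξ = 0.839 × 8.58 = 7.1986 mol/s
Reaction term: ξ·ΔH°_rxn = 7.1986 × 70.4 = 506.78 kJ/s
Sensible, feed 141→25 °C: -230.9 kJ/s
Outlet flows (mol/s): A 1.3814, B 14.397
Sensible, products 25→196 °C: 275.39 kJ/s
Q = ΔH = 551.27 kJ/s = 551.27 kW
Heat supplied = 33076 kJ/min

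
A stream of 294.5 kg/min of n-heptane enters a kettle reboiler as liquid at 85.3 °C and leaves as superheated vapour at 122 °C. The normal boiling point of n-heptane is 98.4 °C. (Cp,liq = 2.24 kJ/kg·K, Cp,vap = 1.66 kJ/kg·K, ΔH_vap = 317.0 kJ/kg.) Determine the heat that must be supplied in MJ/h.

liquid 85.3→98.4 °C: 29.344 kJ/kg
vaporisation at 98.4 °C: 317 kJ/kg
vapour 98.4→122 °C: 39.176 kJ/kg
Δh = 29.344 + 317 + 39.176 = 385.52 kJ/kg
Q = ṁ·Δh = 294.5 kg/min × 385.52 kJ/kg = 113540 kJ/min
|Q| = 1892.3 kW = 6812.1 MJ/h

Q = 6810 MJ/h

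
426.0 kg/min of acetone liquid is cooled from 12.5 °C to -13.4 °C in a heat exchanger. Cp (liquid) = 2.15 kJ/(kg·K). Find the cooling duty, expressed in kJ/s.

Q = ṁ·Cp·ΔT = 426.0 × 2.15 × (-13.4 − 12.5) = -23722 kJ/min
Converting: 23722 / 60 s = 395.36 kW

Q_c = 395 kJ/s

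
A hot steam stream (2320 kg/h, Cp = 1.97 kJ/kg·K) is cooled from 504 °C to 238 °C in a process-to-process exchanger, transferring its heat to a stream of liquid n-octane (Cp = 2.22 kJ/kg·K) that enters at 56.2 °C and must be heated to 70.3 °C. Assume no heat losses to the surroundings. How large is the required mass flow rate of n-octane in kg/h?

Heat released by hot stream: Q = 2320 × 1.97 × (504 − 238) = 1.2157e+06 kJ/h
Energy balance on cold side (adiabatic exchanger): Q = ṁ_c·Cp_c·(T_c,out − T_c,in)
ṁ_c = 1.2157e+06 / [2.22 × (70.3 − 56.2)] = 38839 kg/h

ṁ_c = 38800 kg/h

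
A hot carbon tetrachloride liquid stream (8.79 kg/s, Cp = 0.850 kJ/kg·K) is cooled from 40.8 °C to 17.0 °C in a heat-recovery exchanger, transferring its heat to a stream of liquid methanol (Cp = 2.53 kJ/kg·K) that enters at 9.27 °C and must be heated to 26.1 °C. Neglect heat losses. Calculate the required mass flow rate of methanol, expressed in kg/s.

Heat released by hot stream: Q = 8.79 × 0.850 × (40.8 − 17.0) = 177.82 kJ/s
Energy balance on cold side (adiabatic exchanger): Q = ṁ_c·Cp_c·(T_c,out − T_c,in)
ṁ_c = 177.82 / [2.53 × (26.1 − 9.27)] = 4.1762 kg/s

ṁ_c = 4.18 kg/s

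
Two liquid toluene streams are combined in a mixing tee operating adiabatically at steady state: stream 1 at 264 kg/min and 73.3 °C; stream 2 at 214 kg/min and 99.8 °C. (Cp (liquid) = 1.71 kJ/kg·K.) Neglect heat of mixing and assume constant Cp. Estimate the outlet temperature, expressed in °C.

Adiabatic, steady state ⇒ Σ ṁᵢCp,ᵢ(T_out − Tᵢ) = 0
Σ ṁᵢCp,ᵢTᵢ = 264×1.71×73.3 + 214×1.71×99.8 = 69611
Σ ṁᵢCp,ᵢ = 264×1.71 + 214×1.71 = 817.38
T_out = 69611 / 817.38 = 85.164 °C

T_out = 85.2 °C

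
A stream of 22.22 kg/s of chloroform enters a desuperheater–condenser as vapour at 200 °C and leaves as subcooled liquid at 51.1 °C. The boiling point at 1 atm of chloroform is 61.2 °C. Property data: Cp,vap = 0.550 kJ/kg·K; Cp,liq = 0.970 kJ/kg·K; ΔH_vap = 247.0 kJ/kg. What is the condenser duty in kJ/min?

vapour 200→61.2 °C: -76.34 kJ/kg
condensation at 61.2 °C: -247 kJ/kg
liquid 61.2→51.1 °C: -9.797 kJ/kg
Δh = -76.34 + -247 + -9.797 = -333.14 kJ/kg
Q = ṁ·Δh = 22.22 kg/s × -333.14 kJ/kg = -7402.3 kJ/s
|Q| = 7402.3 kW = 444140 kJ/min

Q_c = 444000 kJ/min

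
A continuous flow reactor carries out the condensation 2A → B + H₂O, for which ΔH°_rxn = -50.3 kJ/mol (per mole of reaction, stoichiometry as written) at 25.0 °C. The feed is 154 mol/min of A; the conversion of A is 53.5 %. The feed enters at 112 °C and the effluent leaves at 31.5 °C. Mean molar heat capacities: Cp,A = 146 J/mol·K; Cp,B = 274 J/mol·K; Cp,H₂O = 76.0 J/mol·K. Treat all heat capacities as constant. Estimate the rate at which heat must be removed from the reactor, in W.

Extent of reaction ξ = 0.535 × 154 / 2 = 41.195 mol/min
Reaction term: ξ·ΔH°_rxn = 41.195 × -50.3 = -2072.1 kJ/min
Sensible, feed 112→25 °C: -1956.1 kJ/min
Outlet flows (mol/min): A 71.61, B 41.195, H₂O 41.195
Sensible, products 25→31.5 °C: 161.68 kJ/min
Q = ΔH = -3866.5 kJ/min = -64.442 kW
Heat removed = 64442 W

Q_out = 64400 W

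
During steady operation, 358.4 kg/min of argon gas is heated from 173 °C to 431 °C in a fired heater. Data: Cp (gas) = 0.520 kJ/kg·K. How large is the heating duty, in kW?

Q = 801 kW

Q = ṁ·Cp·ΔT = 358.4 × 0.520 × (431 − 173) = 48083 kJ/min
Converting: 48083 / 60 s = 801.38 kW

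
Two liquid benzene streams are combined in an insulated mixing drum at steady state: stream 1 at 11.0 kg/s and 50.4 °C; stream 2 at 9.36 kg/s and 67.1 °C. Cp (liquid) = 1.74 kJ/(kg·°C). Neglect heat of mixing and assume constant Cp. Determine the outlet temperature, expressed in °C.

No heat crosses the boundary, so H_out = H_in.
Σ ṁᵢCp,ᵢTᵢ = 11.0×1.74×50.4 + 9.36×1.74×67.1 = 2057.5
Σ ṁᵢCp,ᵢ = 11.0×1.74 + 9.36×1.74 = 35.426
T_out = 2057.5 / 35.426 = 58.077 °C

T_out = 58.1 °C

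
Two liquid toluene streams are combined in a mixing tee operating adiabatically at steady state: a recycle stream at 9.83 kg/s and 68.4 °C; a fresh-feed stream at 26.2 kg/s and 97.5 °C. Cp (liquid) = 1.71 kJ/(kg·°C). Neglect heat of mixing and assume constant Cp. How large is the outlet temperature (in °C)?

Adiabatic, steady state ⇒ Σ ṁᵢCp,ᵢ(T_out − Tᵢ) = 0
T_out = Σ ṁᵢCp,ᵢTᵢ / Σ ṁᵢCp,ᵢ
      = 5518 / 61.611 = 89.561 °C

T_out = 89.6 °C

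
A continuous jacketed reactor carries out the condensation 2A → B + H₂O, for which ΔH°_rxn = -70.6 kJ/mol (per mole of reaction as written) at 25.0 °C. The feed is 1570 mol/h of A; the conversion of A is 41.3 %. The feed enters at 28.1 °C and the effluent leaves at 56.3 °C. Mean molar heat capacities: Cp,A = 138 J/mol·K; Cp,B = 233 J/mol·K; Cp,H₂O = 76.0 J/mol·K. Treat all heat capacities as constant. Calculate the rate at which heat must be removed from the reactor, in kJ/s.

Q_out = 4.57 kJ/s

Extent of reaction ξ = 0.413 × 1570 / 2 = 324.2 mol/h
Reaction term: ξ·ΔH°_rxn = 324.2 × -70.6 = -22889 kJ/h
Sensible, feed 28.1→25 °C: -671.65 kJ/h
Outlet flows (mol/h): A 921.59, B 324.2, H₂O 324.2
Sensible, products 25→56.3 °C: 7116.3 kJ/h
Q = ΔH = -16444 kJ/h = -4.5678 kW
Heat removed = 4.5678 kJ/s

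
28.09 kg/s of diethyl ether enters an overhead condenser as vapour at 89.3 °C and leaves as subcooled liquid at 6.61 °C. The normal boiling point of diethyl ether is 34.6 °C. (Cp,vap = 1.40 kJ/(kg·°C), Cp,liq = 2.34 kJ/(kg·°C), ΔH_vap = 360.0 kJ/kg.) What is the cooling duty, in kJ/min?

vapour 89.3→34.6 °C: -76.58 kJ/kg
condensation at 34.6 °C: -360 kJ/kg
liquid 34.6→6.61 °C: -65.497 kJ/kg
Δh = -76.58 + -360 + -65.497 = -502.08 kJ/kg
Q = ṁ·Δh = 28.09 kg/s × -502.08 kJ/kg = -14103 kJ/s
|Q| = 14103 kW = 846200 kJ/min

Q_c = 846000 kJ/min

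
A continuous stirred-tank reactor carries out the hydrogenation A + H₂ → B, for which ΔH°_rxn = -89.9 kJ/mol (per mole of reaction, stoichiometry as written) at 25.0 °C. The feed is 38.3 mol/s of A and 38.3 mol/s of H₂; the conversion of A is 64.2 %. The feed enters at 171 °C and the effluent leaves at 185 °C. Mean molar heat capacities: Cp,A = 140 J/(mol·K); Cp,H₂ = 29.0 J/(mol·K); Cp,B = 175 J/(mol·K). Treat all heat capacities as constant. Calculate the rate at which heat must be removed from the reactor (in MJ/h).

Q_out = 7550 MJ/h

Extent of reaction ξ = 0.642 × 38.3 = 24.589 mol/s
Reaction term: ξ·ΔH°_rxn = 24.589 × -89.9 = -2210.5 kJ/s
Sensible, feed 171→25 °C: -945.01 kJ/s
Outlet flows (mol/s): A 13.711, H₂ 13.711, B 24.589
Sensible, products 25→185 °C: 1059.2 kJ/s
Q = ΔH = -2096.3 kJ/s = -2096.3 kW
Heat removed = 7546.7 MJ/h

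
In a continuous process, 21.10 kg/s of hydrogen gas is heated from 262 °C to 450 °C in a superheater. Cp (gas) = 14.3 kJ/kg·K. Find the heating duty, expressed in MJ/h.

Q = ṁ·Cp·ΔT = 21.10 × 14.3 × (450 − 262) = 56725 kJ/s
Heating duty = 204210 MJ/h

Q = 204000 MJ/h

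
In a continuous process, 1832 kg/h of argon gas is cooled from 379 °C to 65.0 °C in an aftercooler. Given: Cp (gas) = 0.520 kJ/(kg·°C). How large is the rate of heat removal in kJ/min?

Q_c = 4990 kJ/min

Q = ṁ·Cp·ΔT = 1832 × 0.520 × (65.0 − 379) = -299130 kJ/h
Converting: 299130 / 3600 s = 83.091 kW
Cooling duty = 4985.5 kJ/min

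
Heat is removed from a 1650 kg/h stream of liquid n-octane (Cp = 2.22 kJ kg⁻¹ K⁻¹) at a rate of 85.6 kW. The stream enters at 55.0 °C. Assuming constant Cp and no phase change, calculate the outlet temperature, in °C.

T_out = -29.1 °C

Q = 85.6 kW = 308160 kJ/h
ΔT = Q/(ṁ·Cp) = 308160/(1650×2.22) = 84.128 K
T_out = 55.0 − 84.128 = -29.128 °C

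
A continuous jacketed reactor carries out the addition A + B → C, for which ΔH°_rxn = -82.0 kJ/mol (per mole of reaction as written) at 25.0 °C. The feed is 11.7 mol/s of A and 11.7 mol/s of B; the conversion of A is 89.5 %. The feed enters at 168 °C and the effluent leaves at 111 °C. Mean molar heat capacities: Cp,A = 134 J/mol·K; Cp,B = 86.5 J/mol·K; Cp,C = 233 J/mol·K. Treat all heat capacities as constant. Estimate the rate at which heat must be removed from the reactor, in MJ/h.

Extent of reaction ξ = 0.895 × 11.7 = 10.471 mol/s
Reaction term: ξ·ΔH°_rxn = 10.471 × -82.0 = -858.66 kJ/s
Sensible, feed 168→25 °C: -368.92 kJ/s
Outlet flows (mol/s): A 1.2285, B 1.2285, C 10.471
Sensible, products 25→111 °C: 233.12 kJ/s
Q = ΔH = -994.46 kJ/s = -994.46 kW
Heat removed = 3580 MJ/h

Q_out = 3580 MJ/h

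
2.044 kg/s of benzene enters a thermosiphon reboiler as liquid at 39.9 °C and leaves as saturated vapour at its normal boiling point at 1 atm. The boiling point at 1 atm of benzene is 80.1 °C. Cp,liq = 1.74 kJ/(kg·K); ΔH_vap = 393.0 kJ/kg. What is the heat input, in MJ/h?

liquid 39.9→80.1 °C: 69.948 kJ/kg
vaporisation at 80.1 °C: 393 kJ/kg
Δh = 69.948 + 393 = 462.95 kJ/kg
Q = ṁ·Δh = 2.044 kg/s × 462.95 kJ/kg = 946.27 kJ/s
|Q| = 946.27 kW = 3406.6 MJ/h

Q = 3410 MJ/h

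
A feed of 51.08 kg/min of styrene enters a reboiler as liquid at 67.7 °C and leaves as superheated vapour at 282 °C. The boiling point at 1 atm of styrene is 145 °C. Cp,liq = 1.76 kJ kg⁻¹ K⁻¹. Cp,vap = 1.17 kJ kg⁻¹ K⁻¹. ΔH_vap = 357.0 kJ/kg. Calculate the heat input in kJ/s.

liquid 67.7→145 °C: 136.05 kJ/kg
vaporisation at 145 °C: 357 kJ/kg
vapour 145→282 °C: 160.29 kJ/kg
Δh = 136.05 + 357 + 160.29 = 653.34 kJ/kg
Q = ṁ·Δh = 51.08 kg/min × 653.34 kJ/kg = 33373 kJ/min
|Q| = 556.21 kW

Q = 556 kJ/s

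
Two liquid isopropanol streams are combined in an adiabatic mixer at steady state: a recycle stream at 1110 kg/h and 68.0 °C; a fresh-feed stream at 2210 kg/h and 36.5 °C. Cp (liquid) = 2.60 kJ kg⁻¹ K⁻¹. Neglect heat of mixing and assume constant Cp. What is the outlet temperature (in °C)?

T_out = 47.0 °C

No heat crosses the boundary, so H_out = H_in.
Σ ṁᵢCp,ᵢTᵢ = 1110×2.60×68.0 + 2210×2.60×36.5 = 405980
Σ ṁᵢCp,ᵢ = 1110×2.60 + 2210×2.60 = 8632
T_out = 405980 / 8632 = 47.032 °C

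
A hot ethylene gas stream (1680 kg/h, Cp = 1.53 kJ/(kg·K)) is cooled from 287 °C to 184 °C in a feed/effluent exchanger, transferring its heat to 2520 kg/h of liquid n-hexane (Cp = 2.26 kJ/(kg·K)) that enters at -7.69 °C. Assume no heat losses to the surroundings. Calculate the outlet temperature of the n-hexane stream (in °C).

Heat released by hot stream: Q = 1680 × 1.53 × (287 − 184) = 264750 kJ/h
Energy balance on cold side (adiabatic exchanger): Q = ṁ_c·Cp_c·(T_c,out − T_c,in)
T_c,out = -7.69 + 264750/(2520 × 2.26) = 38.797 °C

T_c,out = 38.8 °C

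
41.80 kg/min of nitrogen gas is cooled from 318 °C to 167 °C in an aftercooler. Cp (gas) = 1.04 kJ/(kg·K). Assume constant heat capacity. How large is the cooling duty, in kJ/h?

Q_c = 394000 kJ/h

Q = ṁ·Cp·ΔT = 41.80 × 1.04 × (167 − 318) = -6564.3 kJ/min
Converting: 6564.3 / 60 s = 109.4 kW
Cooling duty = 393860 kJ/h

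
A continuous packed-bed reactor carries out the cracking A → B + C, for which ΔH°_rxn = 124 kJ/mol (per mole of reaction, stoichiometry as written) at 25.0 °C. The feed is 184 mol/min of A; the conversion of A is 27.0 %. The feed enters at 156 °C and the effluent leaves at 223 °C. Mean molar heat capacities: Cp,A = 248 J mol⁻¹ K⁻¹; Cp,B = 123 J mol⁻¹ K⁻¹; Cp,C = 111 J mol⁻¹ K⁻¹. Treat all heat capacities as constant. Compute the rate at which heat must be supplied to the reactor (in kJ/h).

Extent of reaction ξ = 0.270 × 184 = 49.68 mol/min
Reaction term: ξ·ΔH°_rxn = 49.68 × 124 = 6160.3 kJ/min
Sensible, feed 156→25 °C: -5977.8 kJ/min
Outlet flows (mol/min): A 134.32, B 49.68, C 49.68
Sensible, products 25→223 °C: 8897.4 kJ/min
Q = ΔH = 9080 kJ/min = 151.33 kW
Heat supplied = 544800 kJ/h

Q_in = 545000 kJ/h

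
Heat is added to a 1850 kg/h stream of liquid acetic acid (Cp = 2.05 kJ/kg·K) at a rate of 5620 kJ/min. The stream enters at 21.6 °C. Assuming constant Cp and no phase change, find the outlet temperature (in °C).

Q = 5620 kJ/min = 337200 kJ/h
ΔT = Q/(ṁ·Cp) = 337200/(1850×2.05) = 88.912 K
T_out = 21.6 + 88.912 = 110.51 °C

T_out = 111 °C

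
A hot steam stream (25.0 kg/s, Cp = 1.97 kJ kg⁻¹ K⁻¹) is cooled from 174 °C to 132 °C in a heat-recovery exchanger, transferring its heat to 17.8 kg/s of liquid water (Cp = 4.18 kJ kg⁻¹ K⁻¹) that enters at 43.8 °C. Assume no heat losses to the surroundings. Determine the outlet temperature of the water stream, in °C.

T_c,out = 71.6 °C

Heat released by hot stream: Q = 25.0 × 1.97 × (174 − 132) = 2068.5 kJ/s
Energy balance on cold side (adiabatic exchanger): Q = ṁ_c·Cp_c·(T_c,out − T_c,in)
T_c,out = 43.8 + 2068.5/(17.8 × 4.18) = 71.601 °C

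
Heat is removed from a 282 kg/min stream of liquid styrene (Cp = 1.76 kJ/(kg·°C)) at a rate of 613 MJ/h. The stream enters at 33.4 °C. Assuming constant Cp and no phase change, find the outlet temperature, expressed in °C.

T_out = 12.8 °C

Q = 613 MJ/h = 10217 kJ/min
ΔT = Q/(ṁ·Cp) = 10217/(282×1.76) = 20.585 K
T_out = 33.4 − 20.585 = 12.815 °C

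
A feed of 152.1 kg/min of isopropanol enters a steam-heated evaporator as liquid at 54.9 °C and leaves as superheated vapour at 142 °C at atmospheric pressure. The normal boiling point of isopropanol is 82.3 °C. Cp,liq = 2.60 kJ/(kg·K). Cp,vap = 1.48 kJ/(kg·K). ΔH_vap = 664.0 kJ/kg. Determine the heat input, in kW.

Q = 2090 kW

liquid 54.9→82.3 °C: 71.24 kJ/kg
vaporisation at 82.3 °C: 664 kJ/kg
vapour 82.3→142 °C: 88.356 kJ/kg
Δh = 71.24 + 664 + 88.356 = 823.6 kJ/kg
Q = ṁ·Δh = 152.1 kg/min × 823.6 kJ/kg = 125270 kJ/min
|Q| = 2087.8 kW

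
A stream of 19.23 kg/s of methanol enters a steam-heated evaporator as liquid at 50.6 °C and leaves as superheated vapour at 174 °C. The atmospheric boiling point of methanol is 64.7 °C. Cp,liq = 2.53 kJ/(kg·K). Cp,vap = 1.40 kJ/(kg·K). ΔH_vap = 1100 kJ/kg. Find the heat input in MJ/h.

Q = 89200 MJ/h

liquid 50.6→64.7 °C: 35.673 kJ/kg
vaporisation at 64.7 °C: 1100 kJ/kg
vapour 64.7→174 °C: 153.02 kJ/kg
Δh = 35.673 + 1100 + 153.02 = 1288.7 kJ/kg
Q = ṁ·Δh = 19.23 kg/s × 1288.7 kJ/kg = 24782 kJ/s
|Q| = 24782 kW = 89214 MJ/h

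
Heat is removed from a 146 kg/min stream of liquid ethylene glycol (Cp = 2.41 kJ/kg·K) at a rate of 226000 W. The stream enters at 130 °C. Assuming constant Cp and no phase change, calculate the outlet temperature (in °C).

Q = 226000 W = 13560 kJ/min
ΔT = Q/(ṁ·Cp) = 13560/(146×2.41) = 38.538 K
T_out = 130 − 38.538 = 91.462 °C

T_out = 91.5 °C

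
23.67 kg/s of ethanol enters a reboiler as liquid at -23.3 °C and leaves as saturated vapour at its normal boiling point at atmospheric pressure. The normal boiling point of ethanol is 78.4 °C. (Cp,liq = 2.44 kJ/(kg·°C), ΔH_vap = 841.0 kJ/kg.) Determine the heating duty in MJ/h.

liquid -23.3→78.4 °C: 248.15 kJ/kg
vaporisation at 78.4 °C: 841 kJ/kg
Δh = 248.15 + 841 = 1089.1 kJ/kg
Q = ṁ·Δh = 23.67 kg/s × 1089.1 kJ/kg = 25780 kJ/s
|Q| = 25780 kW = 92808 MJ/h

Q = 92800 MJ/h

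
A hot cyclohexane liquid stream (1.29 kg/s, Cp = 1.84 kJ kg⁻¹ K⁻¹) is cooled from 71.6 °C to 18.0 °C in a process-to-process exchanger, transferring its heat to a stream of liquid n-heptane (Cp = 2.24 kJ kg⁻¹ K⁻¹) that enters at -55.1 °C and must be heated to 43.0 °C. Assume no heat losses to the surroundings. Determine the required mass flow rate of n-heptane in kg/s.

Heat released by hot stream: Q = 1.29 × 1.84 × (71.6 − 18.0) = 127.22 kJ/s
Energy balance on cold side (adiabatic exchanger): Q = ṁ_c·Cp_c·(T_c,out − T_c,in)
ṁ_c = 127.22 / [2.24 × (43.0 − -55.1)] = 0.57897 kg/s

ṁ_c = 0.579 kg/s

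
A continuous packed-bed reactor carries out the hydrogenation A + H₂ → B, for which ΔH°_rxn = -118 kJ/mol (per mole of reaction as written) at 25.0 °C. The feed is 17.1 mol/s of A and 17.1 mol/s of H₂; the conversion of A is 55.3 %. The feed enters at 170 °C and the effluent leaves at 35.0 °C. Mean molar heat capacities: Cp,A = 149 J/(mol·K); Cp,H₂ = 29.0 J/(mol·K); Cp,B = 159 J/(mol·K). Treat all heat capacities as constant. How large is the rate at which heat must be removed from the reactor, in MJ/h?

Extent of reaction ξ = 0.553 × 17.1 = 9.4563 mol/s
Reaction term: ξ·ΔH°_rxn = 9.4563 × -118 = -1115.8 kJ/s
Sensible, feed 170→25 °C: -441.35 kJ/s
Outlet flows (mol/s): A 7.6437, H₂ 7.6437, B 9.4563
Sensible, products 25→35.0 °C: 28.641 kJ/s
Q = ΔH = -1528.6 kJ/s = -1528.6 kW
Heat removed = 5502.8 MJ/h

Q_out = 5500 MJ/h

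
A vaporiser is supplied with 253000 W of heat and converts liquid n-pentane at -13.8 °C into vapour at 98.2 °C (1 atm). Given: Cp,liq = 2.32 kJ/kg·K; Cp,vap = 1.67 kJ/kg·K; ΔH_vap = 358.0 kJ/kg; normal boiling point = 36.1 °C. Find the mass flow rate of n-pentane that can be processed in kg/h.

Δh = 2.32×(36.1−-13.8) + 358.0 + 1.67×(98.2−36.1) = 577.48 kJ/kg
Q = 253000 W = 253 kJ/s = 910800 kJ/h
ṁ = Q/Δh = 910800 / 577.48 = 1577.2 kg/h

ṁ = 1580 kg/h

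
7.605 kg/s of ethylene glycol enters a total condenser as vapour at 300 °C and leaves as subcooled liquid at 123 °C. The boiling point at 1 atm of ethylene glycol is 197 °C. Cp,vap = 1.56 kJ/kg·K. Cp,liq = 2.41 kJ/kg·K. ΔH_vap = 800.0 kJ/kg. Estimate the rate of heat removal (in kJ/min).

vapour 300→197 °C: -160.68 kJ/kg
condensation at 197 °C: -800 kJ/kg
liquid 197→123 °C: -178.34 kJ/kg
Δh = -160.68 + -800 + -178.34 = -1139 kJ/kg
Q = ṁ·Δh = 7.605 kg/s × -1139 kJ/kg = -8662.2 kJ/s
|Q| = 8662.2 kW = 519730 kJ/min

Q_c = 520000 kJ/min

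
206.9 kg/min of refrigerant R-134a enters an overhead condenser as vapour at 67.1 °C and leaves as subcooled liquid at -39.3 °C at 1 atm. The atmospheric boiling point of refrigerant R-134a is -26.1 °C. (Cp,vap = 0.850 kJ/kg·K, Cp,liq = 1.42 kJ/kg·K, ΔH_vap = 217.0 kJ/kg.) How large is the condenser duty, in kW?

Q_c = 1090 kW

vapour 67.1→-26.1 °C: -79.22 kJ/kg
condensation at -26.1 °C: -217 kJ/kg
liquid -26.1→-39.3 °C: -18.744 kJ/kg
Δh = -79.22 + -217 + -18.744 = -314.96 kJ/kg
Q = ṁ·Δh = 206.9 kg/min × -314.96 kJ/kg = -65166 kJ/min
|Q| = 1086.1 kW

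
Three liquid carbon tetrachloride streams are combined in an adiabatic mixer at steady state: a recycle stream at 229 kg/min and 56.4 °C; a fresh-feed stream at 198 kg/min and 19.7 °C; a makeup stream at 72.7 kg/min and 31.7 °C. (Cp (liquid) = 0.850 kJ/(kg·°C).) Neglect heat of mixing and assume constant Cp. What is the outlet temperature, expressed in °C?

T_out = 38.3 °C

Energy balance with Q = 0: Σ ṁᵢCp,ᵢ(T_out − Tᵢ) = 0
T_out = Σ ṁᵢCp,ᵢTᵢ / Σ ṁᵢCp,ᵢ
      = 16253 / 424.75 = 38.265 °C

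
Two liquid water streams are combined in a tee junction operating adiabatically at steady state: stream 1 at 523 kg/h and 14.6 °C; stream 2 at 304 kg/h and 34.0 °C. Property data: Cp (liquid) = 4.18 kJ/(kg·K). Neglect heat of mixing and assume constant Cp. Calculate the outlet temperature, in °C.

T_out = 21.7 °C

Adiabatic, steady state ⇒ Σ ṁᵢCp,ᵢ(T_out − Tᵢ) = 0
Σ ṁᵢCp,ᵢTᵢ = 523×4.18×14.6 + 304×4.18×34.0 = 75122
Σ ṁᵢCp,ᵢ = 523×4.18 + 304×4.18 = 3456.9
T_out = 75122 / 3456.9 = 21.731 °C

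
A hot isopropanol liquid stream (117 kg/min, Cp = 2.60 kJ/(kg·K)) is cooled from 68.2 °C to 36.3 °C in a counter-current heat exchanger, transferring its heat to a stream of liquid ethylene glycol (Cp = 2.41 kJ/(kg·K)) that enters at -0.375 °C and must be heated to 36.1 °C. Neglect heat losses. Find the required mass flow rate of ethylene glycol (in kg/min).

Heat released by hot stream: Q = 117 × 2.60 × (68.2 − 36.3) = 9704 kJ/min
Energy balance on cold side (adiabatic exchanger): Q = ṁ_c·Cp_c·(T_c,out − T_c,in)
ṁ_c = 9704 / [2.41 × (36.1 − -0.375)] = 110.39 kg/min

ṁ_c = 110 kg/min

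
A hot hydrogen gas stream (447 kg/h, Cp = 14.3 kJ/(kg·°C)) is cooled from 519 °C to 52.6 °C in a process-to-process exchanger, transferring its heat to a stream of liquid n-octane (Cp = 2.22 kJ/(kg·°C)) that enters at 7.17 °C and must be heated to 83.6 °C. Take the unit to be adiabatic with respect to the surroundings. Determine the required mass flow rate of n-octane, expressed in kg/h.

Heat released by hot stream: Q = 447 × 14.3 × (519 − 52.6) = 2.9813e+06 kJ/h
Energy balance on cold side (adiabatic exchanger): Q = ṁ_c·Cp_c·(T_c,out − T_c,in)
ṁ_c = 2.9813e+06 / [2.22 × (83.6 − 7.17)] = 17571 kg/h

ṁ_c = 17600 kg/h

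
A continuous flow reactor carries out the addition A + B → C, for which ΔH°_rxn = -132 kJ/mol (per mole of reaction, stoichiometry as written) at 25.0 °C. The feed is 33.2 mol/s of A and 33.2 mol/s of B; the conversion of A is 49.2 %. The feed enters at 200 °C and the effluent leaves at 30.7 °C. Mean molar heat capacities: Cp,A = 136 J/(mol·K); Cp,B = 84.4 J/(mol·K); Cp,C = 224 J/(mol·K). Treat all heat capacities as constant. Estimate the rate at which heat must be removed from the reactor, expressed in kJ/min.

Extent of reaction ξ = 0.492 × 33.2 = 16.334 mol/s
Reaction term: ξ·ΔH°_rxn = 16.334 × -132 = -2156.1 kJ/s
Sensible, feed 200→25 °C: -1280.5 kJ/s
Outlet flows (mol/s): A 16.866, B 16.866, C 16.334
Sensible, products 25→30.7 °C: 42.044 kJ/s
Q = ΔH = -3394.6 kJ/s = -3394.6 kW
Heat removed = 203680 kJ/min

Q_out = 204000 kJ/min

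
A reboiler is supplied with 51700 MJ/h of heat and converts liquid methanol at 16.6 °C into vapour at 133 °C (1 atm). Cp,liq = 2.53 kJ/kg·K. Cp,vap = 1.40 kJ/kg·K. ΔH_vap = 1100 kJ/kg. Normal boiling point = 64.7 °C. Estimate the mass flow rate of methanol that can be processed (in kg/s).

ṁ = 10.9 kg/s

Δh = 2.53×(64.7−16.6) + 1100 + 1.40×(133−64.7) = 1317.3 kJ/kg
Q = 51700 MJ/h = 14361 kJ/s = 14361 kJ/s
ṁ = Q/Δh = 14361 / 1317.3 = 10.902 kg/s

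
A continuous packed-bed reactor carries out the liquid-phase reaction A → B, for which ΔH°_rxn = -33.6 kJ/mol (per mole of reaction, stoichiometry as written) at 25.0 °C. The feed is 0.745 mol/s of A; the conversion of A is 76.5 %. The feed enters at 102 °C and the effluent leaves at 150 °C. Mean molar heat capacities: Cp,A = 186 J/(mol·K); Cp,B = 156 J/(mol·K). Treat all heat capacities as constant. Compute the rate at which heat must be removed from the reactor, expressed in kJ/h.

Extent of reaction ξ = 0.765 × 0.745 = 0.56993 mol/s
Reaction term: ξ·ΔH°_rxn = 0.56993 × -33.6 = -19.149 kJ/s
Sensible, feed 102→25 °C: -10.67 kJ/s
Outlet flows (mol/s): A 0.17507, B 0.56993
Sensible, products 25→150 °C: 15.184 kJ/s
Q = ΔH = -14.635 kJ/s = -14.635 kW
Heat removed = 52687 kJ/h

Q_out = 52700 kJ/h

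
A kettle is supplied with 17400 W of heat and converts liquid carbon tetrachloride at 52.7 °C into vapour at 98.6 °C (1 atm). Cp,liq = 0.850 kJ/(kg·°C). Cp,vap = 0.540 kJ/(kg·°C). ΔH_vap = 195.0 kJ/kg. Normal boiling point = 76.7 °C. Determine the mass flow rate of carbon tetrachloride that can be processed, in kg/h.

ṁ = 276 kg/h

Δh = 0.850×(76.7−52.7) + 195.0 + 0.540×(98.6−76.7) = 227.23 kJ/kg
Q = 17400 W = 17.4 kJ/s = 62640 kJ/h
ṁ = Q/Δh = 62640 / 227.23 = 275.67 kg/h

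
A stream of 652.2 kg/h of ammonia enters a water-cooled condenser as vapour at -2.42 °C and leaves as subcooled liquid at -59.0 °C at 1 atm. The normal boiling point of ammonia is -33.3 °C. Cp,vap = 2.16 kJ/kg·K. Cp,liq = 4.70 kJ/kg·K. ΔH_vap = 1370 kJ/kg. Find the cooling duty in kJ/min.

vapour -2.42→-33.3 °C: -66.701 kJ/kg
condensation at -33.3 °C: -1370 kJ/kg
liquid -33.3→-59.0 °C: -120.79 kJ/kg
Δh = -66.701 + -1370 + -120.79 = -1557.5 kJ/kg
Q = ṁ·Δh = 652.2 kg/h × -1557.5 kJ/kg = -1.0158e+06 kJ/h
|Q| = 282.17 kW = 16930 kJ/min

Q_c = 16900 kJ/min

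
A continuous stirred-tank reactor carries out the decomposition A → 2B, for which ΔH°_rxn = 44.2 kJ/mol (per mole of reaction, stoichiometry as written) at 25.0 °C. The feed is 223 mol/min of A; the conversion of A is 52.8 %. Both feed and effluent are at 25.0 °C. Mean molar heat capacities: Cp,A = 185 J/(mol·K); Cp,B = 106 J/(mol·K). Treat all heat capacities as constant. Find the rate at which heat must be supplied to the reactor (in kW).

Q_in = 86.7 kW

Extent of reaction ξ = 0.528 × 223 = 117.74 mol/min
Reaction term: ξ·ΔH°_rxn = 117.74 × 44.2 = 5204.3 kJ/min
Q = ΔH = 5204.3 kJ/min = 86.738 kW
Heat supplied = 86.738 kW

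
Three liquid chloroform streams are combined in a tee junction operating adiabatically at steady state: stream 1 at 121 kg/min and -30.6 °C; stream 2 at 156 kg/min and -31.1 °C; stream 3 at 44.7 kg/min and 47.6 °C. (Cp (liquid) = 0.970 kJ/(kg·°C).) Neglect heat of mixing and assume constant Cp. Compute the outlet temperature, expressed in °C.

No heat crosses the boundary, so H_out = H_in.
T_out = Σ ṁᵢCp,ᵢTᵢ / Σ ṁᵢCp,ᵢ
      = -6233.7 / 312.05 = -19.977 °C

T_out = -20.0 °C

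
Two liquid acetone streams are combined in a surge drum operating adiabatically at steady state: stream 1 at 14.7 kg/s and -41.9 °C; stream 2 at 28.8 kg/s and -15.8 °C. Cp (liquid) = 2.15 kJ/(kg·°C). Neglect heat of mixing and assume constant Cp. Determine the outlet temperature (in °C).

Adiabatic, steady state ⇒ Σ ṁᵢCp,ᵢ(T_out − Tᵢ) = 0
T_out = Σ ṁᵢCp,ᵢTᵢ / Σ ṁᵢCp,ᵢ
      = -2302.6 / 93.525 = -24.62 °C

T_out = -24.6 °C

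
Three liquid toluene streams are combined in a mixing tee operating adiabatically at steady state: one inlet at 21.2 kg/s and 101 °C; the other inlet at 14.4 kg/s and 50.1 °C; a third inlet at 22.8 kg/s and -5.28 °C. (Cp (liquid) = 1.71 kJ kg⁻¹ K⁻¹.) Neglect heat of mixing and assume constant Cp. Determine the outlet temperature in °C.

No heat crosses the boundary, so H_out = H_in.
Σ ṁᵢCp,ᵢTᵢ = 21.2×1.71×101 + 14.4×1.71×50.1 + 22.8×1.71×-5.28 = 4689.3
Σ ṁᵢCp,ᵢ = 21.2×1.71 + 14.4×1.71 + 22.8×1.71 = 99.864
T_out = 4689.3 / 99.864 = 46.956 °C

T_out = 47.0 °C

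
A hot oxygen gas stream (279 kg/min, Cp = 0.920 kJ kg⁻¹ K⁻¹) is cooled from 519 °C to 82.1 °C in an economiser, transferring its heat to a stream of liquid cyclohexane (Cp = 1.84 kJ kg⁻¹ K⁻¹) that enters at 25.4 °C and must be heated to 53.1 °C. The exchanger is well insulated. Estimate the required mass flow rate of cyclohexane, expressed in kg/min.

Heat released by hot stream: Q = 279 × 0.920 × (519 − 82.1) = 112140 kJ/min
Energy balance on cold side (adiabatic exchanger): Q = ṁ_c·Cp_c·(T_c,out − T_c,in)
ṁ_c = 112140 / [1.84 × (53.1 − 25.4)] = 2200.3 kg/min

ṁ_c = 2200 kg/min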